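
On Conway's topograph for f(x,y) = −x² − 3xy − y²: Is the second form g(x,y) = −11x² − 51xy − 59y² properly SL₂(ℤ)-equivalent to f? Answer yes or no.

D₁ = 5, D₂ = 5
river cycle of f (length 2): (-1, 1, 1), (1, 1, -1)
river cycle of g (length 2): (-1, 1, 1), (1, 1, -1)
cycles coincide ⇒ equivalent

yes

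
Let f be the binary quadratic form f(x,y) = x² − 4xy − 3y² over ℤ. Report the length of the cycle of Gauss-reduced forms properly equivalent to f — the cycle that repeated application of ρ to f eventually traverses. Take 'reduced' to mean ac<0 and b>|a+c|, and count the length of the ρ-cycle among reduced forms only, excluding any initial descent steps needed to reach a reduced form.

D = 28, ⌊√D⌋ = 5
descent: ρ → (-3,4,1)  [lands on river]
river: ρ → (1,4,-3)
river: ρ → (-3,2,2)
river: ρ → (2,2,-3)
ρ-cycle length = 4 (tail of 1 descent step not counted)

4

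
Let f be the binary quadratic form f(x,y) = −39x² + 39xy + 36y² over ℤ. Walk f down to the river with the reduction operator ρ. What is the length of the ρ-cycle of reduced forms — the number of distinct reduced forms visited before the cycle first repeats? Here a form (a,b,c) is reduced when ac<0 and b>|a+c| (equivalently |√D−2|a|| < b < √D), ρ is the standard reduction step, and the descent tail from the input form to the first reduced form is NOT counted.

D = 7137, ⌊√D⌋ = 84
river: ρ → (36,33,-42)
river: ρ → (-42,51,27)
river: ρ → (27,57,-36)
river: ρ → (-36,15,48)
river: ρ → (48,81,-3)
river: ρ → (-3,81,48)
river: ρ → (48,15,-36)
river: ρ → (-36,57,27)
river: ρ → (27,51,-42)
river: ρ → (-42,33,36)
river: ρ → (36,39,-39)
river: ρ → (-39,39,36)
ρ-cycle length = 12 (tail of 0 descent steps not counted)

12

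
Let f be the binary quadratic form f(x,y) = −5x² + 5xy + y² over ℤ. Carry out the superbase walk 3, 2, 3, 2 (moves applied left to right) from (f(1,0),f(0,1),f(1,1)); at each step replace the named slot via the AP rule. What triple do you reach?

start (-5,1,1) = (f(1,0),f(0,1),f(1,1))
replace slot 3: 2·((-5)+1) − 1 = -9 → (-5,1,-9)
replace slot 2: 2·((-5)+(-9)) − 1 = -29 → (-5,-29,-9)
replace slot 3: 2·((-5)+(-29)) − (-9) = -59 → (-5,-29,-59)
replace slot 2: 2·((-5)+(-59)) − (-29) = -99 → (-5,-99,-59)

-5,-99,-59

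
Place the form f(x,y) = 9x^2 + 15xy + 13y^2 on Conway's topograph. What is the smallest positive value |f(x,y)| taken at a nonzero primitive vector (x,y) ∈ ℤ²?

translate: b→-3 (≡15 mod 18), so (9,15,13)→(9,-3,7)
flip: (9,-3,7)→(7,3,9)
reduced (well bottom): (7,3,9) with a≤c, −a<b≤a
well minimum = a = 7

7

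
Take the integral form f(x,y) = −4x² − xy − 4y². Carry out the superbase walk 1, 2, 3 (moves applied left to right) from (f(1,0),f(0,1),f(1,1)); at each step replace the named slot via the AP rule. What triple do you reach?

start (-4,-4,-9) = (f(1,0),f(0,1),f(1,1))
replace slot 1: 2·((-4)+(-9)) − (-4) = -22 → (-22,-4,-9)
replace slot 2: 2·((-22)+(-9)) − (-4) = -58 → (-22,-58,-9)
replace slot 3: 2·((-22)+(-58)) − (-9) = -151 → (-22,-58,-151)

-22,-58,-151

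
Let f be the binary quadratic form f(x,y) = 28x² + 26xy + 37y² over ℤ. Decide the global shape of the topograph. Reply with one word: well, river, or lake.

D = b²−4ac = 26² − 4·28·37 = -3468
D < 0 ⇒ definite ⇒ every region one sign ⇒ single well

well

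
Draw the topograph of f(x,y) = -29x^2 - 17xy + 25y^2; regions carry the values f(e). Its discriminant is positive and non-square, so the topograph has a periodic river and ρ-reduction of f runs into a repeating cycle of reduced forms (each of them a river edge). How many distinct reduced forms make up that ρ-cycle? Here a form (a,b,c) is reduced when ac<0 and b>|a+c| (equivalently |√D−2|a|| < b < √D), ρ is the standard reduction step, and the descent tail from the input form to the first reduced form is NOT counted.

D = 3189, ⌊√D⌋ = 56
descent: ρ → (25,17,-29)  [lands on river]
river: ρ → (-29,41,13)
river: ρ → (13,37,-35)
river: ρ → (-35,33,15)
river: ρ → (15,27,-41)
river: ρ → (-41,55,1)
river: ρ → (1,55,-41)
river: ρ → (-41,27,15)
river: ρ → (15,33,-35)
river: ρ → (-35,37,13)
river: ρ → (13,41,-29)
river: ρ → (-29,17,25)
river: ρ → (25,33,-21)
river: ρ → (-21,51,7)
river: ρ → (7,47,-35)
river: ρ → (-35,23,19)
river: ρ → (19,53,-5)
river: ρ → (-5,47,49)
river: ρ → (49,51,-3)
river: ρ → (-3,51,49)
river: ρ → (49,47,-5)
river: ρ → (-5,53,19)
river: ρ → (19,23,-35)
river: ρ → (-35,47,7)
river: ρ → (7,51,-21)
river: ρ → (-21,33,25)
ρ-cycle length = 26 (tail of 1 descent step not counted)

26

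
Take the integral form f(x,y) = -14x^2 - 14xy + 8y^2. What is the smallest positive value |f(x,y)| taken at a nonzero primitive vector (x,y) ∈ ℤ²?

descent: ρ → (8,14,-14)  [lands on river]
river: ρ → (-14,14,8)
river: ρ → (8,18,-10)
river: ρ → (-10,22,4)
river: ρ → (4,18,-20)
river: ρ → (-20,22,2)
river: ρ → (2,22,-20)
river: ρ → (-20,18,4)
river: ρ → (4,22,-10)
river: ρ → (-10,18,8)
closes: descent 1, river 10
min |a| on river = 2

2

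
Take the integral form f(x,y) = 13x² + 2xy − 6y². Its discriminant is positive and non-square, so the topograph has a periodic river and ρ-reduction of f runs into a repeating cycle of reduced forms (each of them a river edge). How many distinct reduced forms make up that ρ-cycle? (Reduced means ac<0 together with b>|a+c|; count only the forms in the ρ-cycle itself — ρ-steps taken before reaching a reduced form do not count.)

D = 316, ⌊√D⌋ = 17
descent: ρ → (-6,10,9)  [lands on river]
river: ρ → (9,8,-7)
river: ρ → (-7,6,10)
river: ρ → (10,14,-3)
river: ρ → (-3,16,5)
river: ρ → (5,14,-6)
ρ-cycle length = 6 (tail of 1 descent step not counted)

6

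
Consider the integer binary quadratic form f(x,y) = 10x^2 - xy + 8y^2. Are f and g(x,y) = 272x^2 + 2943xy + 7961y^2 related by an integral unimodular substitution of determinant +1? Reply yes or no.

D₁ = -319, D₂ = -319
f: flip: (10,-1,8)→(8,1,10)
f: reduced (well bottom): (8,1,10) with a≤c, −a<b≤a
g: translate: b→223 (≡2943 mod 544), so (272,2943,7961)→(272,223,46)
g: flip: (272,223,46)→(46,-223,272)
g: translate: b→-39 (≡-223 mod 92), so (46,-223,272)→(46,-39,10)
g: flip: (46,-39,10)→(10,39,46)
g: translate: b→-1 (≡39 mod 20), so (10,39,46)→(10,-1,8)
g: flip: (10,-1,8)→(8,1,10)
g: reduced (well bottom): (8,1,10) with a≤c, −a<b≤a
reduced forms (8, 1, 10) vs (8, 1, 10) ⇒ equivalent

yes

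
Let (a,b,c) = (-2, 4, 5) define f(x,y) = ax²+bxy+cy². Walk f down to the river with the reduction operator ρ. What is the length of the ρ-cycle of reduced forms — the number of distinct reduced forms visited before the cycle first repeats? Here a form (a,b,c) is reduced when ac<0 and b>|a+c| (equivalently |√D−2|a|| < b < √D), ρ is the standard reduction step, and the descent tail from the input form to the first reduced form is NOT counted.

D = 56, ⌊√D⌋ = 7
river: ρ → (5,6,-1)
river: ρ → (-1,6,5)
river: ρ → (5,4,-2)
river: ρ → (-2,4,5)
ρ-cycle length = 4 (tail of 0 descent steps not counted)

4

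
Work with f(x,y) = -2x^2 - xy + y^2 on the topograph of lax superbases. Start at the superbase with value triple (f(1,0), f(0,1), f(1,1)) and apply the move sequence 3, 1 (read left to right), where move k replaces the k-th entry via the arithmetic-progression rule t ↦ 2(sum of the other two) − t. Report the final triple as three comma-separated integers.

start (-2,1,-2) = (f(1,0),f(0,1),f(1,1))
replace slot 3: 2·((-2)+1) − (-2) = 0 → (-2,1,0)
replace slot 1: 2·(1+0) − (-2) = 4 → (4,1,0)

4,1,0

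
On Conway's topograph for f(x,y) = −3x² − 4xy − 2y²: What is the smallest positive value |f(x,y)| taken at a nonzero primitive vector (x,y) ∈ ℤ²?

translate: b→-2 (≡4 mod 6), so (3,4,2)→(3,-2,1)
flip: (3,-2,1)→(1,2,3)
translate: b→0 (≡2 mod 2), so (1,2,3)→(1,0,2)
reduced (well bottom): (1,0,2) with a≤c, −a<b≤a
well minimum |f| = |-1| = 1 (negative-definite)

1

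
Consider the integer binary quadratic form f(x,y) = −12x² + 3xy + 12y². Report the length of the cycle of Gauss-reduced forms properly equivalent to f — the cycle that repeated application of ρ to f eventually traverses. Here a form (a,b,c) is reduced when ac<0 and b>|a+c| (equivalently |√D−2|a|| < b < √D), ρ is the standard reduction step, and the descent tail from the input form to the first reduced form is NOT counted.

D = 585, ⌊√D⌋ = 24
river: ρ → (12,21,-3)
river: ρ → (-3,21,12)
river: ρ → (12,3,-12)
river: ρ → (-12,21,3)
river: ρ → (3,21,-12)
river: ρ → (-12,3,12)
ρ-cycle length = 6 (tail of 0 descent steps not counted)

6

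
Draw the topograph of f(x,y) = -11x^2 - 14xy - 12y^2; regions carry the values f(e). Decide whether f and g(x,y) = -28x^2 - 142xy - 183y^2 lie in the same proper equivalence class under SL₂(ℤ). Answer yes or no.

D₁ = -332, D₂ = -332
f is negative-definite; reduce −f:
−f: translate: b→-8 (≡14 mod 22), so (11,14,12)→(11,-8,9)
−f: flip: (11,-8,9)→(9,8,11)
−f: reduced (well bottom): (9,8,11) with a≤c, −a<b≤a
flip sign back: reduced form of f is (-9,-8,-11)
g is negative-definite; reduce −g:
−g: translate: b→-26 (≡142 mod 56), so (28,142,183)→(28,-26,9)
−g: flip: (28,-26,9)→(9,26,28)
−g: translate: b→8 (≡26 mod 18), so (9,26,28)→(9,8,11)
−g: reduced (well bottom): (9,8,11) with a≤c, −a<b≤a
flip sign back: reduced form of g is (-9,-8,-11)
reduced forms (-9, -8, -11) vs (-9, -8, -11) ⇒ equivalent

yes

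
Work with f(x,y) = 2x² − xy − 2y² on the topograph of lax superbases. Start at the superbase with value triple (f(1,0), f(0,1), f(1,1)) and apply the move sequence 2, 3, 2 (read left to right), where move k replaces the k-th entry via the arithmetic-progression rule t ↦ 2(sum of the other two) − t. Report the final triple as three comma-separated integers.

start (2,-2,-1) = (f(1,0),f(0,1),f(1,1))
replace slot 2: 2·(2+(-1)) − (-2) = 4 → (2,4,-1)
replace slot 3: 2·(2+4) − (-1) = 13 → (2,4,13)
replace slot 2: 2·(2+13) − 4 = 26 → (2,26,13)

2,26,13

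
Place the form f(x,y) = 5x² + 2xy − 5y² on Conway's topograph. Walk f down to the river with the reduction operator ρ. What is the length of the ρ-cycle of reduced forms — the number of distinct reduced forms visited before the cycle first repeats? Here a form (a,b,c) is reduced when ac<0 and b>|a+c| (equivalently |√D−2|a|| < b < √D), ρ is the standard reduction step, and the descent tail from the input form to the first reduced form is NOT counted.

D = 104, ⌊√D⌋ = 10
river: ρ → (-5,8,2)
river: ρ → (2,8,-5)
river: ρ → (-5,2,5)
river: ρ → (5,8,-2)
river: ρ → (-2,8,5)
river: ρ → (5,2,-5)
ρ-cycle length = 6 (tail of 0 descent steps not counted)

6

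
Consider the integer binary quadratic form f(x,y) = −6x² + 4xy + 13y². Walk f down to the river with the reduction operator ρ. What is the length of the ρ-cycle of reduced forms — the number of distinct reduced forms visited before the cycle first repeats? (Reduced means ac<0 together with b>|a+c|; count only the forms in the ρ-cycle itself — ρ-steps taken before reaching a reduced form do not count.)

D = 328, ⌊√D⌋ = 18
descent: ρ → (13,-4,-6)
descent: ρ → (-6,16,3)  [lands on river]
river: ρ → (3,14,-11)
river: ρ → (-11,8,6)
river: ρ → (6,16,-3)
river: ρ → (-3,14,11)
river: ρ → (11,8,-6)
ρ-cycle length = 6 (tail of 2 descent steps not counted)

6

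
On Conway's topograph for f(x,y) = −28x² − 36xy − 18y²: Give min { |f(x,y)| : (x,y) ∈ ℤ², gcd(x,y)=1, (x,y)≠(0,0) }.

translate: b→-20 (≡36 mod 56), so (28,36,18)→(28,-20,10)
flip: (28,-20,10)→(10,20,28)
translate: b→0 (≡20 mod 20), so (10,20,28)→(10,0,18)
reduced (well bottom): (10,0,18) with a≤c, −a<b≤a
well minimum |f| = |-10| = 10 (negative-definite)

10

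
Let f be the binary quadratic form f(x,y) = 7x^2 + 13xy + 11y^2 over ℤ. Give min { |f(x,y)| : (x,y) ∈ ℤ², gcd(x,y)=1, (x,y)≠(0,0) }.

translate: b→-1 (≡13 mod 14), so (7,13,11)→(7,-1,5)
flip: (7,-1,5)→(5,1,7)
reduced (well bottom): (5,1,7) with a≤c, −a<b≤a
well minimum = a = 5

5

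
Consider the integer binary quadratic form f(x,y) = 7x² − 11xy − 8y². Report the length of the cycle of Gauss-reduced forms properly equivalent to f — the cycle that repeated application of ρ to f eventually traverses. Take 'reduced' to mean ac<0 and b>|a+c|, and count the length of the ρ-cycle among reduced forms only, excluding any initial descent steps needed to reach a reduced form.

D = 345, ⌊√D⌋ = 18
descent: ρ → (-8,11,7)  [lands on river]
river: ρ → (7,17,-2)
river: ρ → (-2,15,15)
river: ρ → (15,15,-2)
river: ρ → (-2,17,7)
river: ρ → (7,11,-8)
river: ρ → (-8,5,10)
river: ρ → (10,15,-3)
river: ρ → (-3,15,10)
river: ρ → (10,5,-8)
ρ-cycle length = 10 (tail of 1 descent step not counted)

10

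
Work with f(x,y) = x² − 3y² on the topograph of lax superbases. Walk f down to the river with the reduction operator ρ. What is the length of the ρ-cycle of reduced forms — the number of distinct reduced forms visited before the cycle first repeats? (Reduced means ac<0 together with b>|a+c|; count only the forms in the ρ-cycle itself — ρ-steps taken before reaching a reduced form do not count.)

D = 12, ⌊√D⌋ = 3
descent: ρ → (-3,0,1)
descent: ρ → (1,2,-2)  [lands on river]
river: ρ → (-2,2,1)
ρ-cycle length = 2 (tail of 2 descent steps not counted)

2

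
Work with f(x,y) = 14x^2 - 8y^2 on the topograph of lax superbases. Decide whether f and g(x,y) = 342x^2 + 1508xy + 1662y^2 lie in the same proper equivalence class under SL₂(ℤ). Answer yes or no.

D₁ = 448, D₂ = 448
river cycle of f (length 4): (-8, 16, 6), (6, 20, -2), (-2, 20, 6), (6, 16, -8)
river cycle of g (length 4): (-8, 16, 6), (6, 20, -2), (-2, 20, 6), (6, 16, -8)
cycles coincide ⇒ equivalent

yes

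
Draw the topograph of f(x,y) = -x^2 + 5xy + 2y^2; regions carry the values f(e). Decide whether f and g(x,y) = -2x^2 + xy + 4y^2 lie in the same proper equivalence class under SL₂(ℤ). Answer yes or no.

D₁ = 33, D₂ = 33
river cycle of f (length 4): (2, 3, -3), (-3, 3, 2), (2, 5, -1), (-1, 5, 2)
river cycle of g (length 4): (-2, 5, 1), (1, 5, -2), (-2, 3, 3), (3, 3, -2)
cycles differ ⇒ inequivalent

no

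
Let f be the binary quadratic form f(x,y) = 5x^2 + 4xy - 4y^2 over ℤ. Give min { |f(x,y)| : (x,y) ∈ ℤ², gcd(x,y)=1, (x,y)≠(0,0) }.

river: ρ → (-4,4,5)
river: ρ → (5,6,-3)
river: ρ → (-3,6,5)
river: ρ → (5,4,-4)
closes: descent 0, river 4
min |a| on river = 3

3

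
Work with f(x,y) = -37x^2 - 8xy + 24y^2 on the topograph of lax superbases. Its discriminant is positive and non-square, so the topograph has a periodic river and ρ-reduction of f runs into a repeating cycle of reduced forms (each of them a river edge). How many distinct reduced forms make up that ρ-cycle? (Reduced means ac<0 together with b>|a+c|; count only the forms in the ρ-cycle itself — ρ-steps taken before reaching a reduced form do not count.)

D = 3616, ⌊√D⌋ = 60
descent: ρ → (24,56,-5)  [lands on river]
river: ρ → (-5,54,35)
river: ρ → (35,16,-24)
river: ρ → (-24,32,27)
river: ρ → (27,22,-29)
river: ρ → (-29,36,20)
river: ρ → (20,44,-21)
river: ρ → (-21,40,24)
ρ-cycle length = 8 (tail of 1 descent step not counted)

8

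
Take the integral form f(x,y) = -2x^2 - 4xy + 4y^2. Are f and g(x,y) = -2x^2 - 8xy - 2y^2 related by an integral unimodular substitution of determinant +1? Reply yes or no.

D₁ = 48, D₂ = 48
river cycle of f (length 2): (4, 4, -2), (-2, 4, 4)
river cycle of g (length 2): (-2, 4, 4), (4, 4, -2)
cycles coincide ⇒ equivalent

yes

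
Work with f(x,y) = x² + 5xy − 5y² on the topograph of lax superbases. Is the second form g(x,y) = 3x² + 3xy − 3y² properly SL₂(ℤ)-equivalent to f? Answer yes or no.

D₁ = 45, D₂ = 45
river cycle of f (length 2): (-5, 5, 1), (1, 5, -5)
river cycle of g (length 2): (-3, 3, 3), (3, 3, -3)
cycles differ ⇒ inequivalent

no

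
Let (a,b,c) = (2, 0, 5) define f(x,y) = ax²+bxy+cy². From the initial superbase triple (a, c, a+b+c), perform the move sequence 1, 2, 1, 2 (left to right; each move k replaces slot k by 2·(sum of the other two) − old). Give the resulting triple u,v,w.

start (2,5,7) = (f(1,0),f(0,1),f(1,1))
replace slot 1: 2·(5+7) − 2 = 22 → (22,5,7)
replace slot 2: 2·(22+7) − 5 = 53 → (22,53,7)
replace slot 1: 2·(53+7) − 22 = 98 → (98,53,7)
replace slot 2: 2·(98+7) − 53 = 157 → (98,157,7)

98,157,7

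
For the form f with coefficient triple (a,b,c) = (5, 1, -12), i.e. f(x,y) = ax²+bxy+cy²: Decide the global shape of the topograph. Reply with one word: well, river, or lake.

D = b²−4ac = 1² − 4·5·(-12) = 241
D > 0 non-square ⇒ indefinite ⇒ periodic river

river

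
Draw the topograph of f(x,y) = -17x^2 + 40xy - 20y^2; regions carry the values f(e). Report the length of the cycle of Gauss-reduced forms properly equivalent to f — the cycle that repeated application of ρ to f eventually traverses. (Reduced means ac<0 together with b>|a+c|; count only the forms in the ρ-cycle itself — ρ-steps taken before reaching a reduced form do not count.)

D = 240, ⌊√D⌋ = 15
descent: ρ → (-20,0,3)
descent: ρ → (3,12,-8)  [lands on river]
river: ρ → (-8,4,7)
river: ρ → (7,10,-5)
river: ρ → (-5,10,7)
river: ρ → (7,4,-8)
river: ρ → (-8,12,3)
ρ-cycle length = 6 (tail of 2 descent steps not counted)

6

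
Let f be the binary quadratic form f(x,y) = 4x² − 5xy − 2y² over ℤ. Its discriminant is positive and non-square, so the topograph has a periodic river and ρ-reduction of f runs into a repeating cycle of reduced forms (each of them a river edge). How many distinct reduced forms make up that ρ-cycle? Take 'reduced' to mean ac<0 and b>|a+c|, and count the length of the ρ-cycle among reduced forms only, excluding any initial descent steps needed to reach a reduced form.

D = 57, ⌊√D⌋ = 7
descent: ρ → (-2,5,4)  [lands on river]
river: ρ → (4,3,-3)
river: ρ → (-3,3,4)
river: ρ → (4,5,-2)
river: ρ → (-2,7,1)
river: ρ → (1,7,-2)
ρ-cycle length = 6 (tail of 1 descent step not counted)

6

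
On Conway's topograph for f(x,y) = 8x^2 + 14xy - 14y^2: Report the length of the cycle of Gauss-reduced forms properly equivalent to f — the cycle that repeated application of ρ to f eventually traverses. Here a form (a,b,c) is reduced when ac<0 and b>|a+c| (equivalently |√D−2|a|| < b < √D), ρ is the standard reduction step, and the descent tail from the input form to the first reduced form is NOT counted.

D = 644, ⌊√D⌋ = 25
river: ρ → (-14,14,8)
river: ρ → (8,18,-10)
river: ρ → (-10,22,4)
river: ρ → (4,18,-20)
river: ρ → (-20,22,2)
river: ρ → (2,22,-20)
river: ρ → (-20,18,4)
river: ρ → (4,22,-10)
river: ρ → (-10,18,8)
river: ρ → (8,14,-14)
ρ-cycle length = 10 (tail of 0 descent steps not counted)

10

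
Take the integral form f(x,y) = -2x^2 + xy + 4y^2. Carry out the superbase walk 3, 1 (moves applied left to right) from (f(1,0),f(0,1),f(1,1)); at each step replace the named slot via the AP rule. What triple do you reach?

start (-2,4,3) = (f(1,0),f(0,1),f(1,1))
replace slot 3: 2·((-2)+4) − 3 = 1 → (-2,4,1)
replace slot 1: 2·(4+1) − (-2) = 12 → (12,4,1)

12,4,1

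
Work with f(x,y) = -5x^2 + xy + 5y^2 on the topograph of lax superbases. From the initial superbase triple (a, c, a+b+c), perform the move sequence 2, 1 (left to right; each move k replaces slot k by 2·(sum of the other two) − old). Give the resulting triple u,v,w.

start (-5,5,1) = (f(1,0),f(0,1),f(1,1))
replace slot 2: 2·((-5)+1) − 5 = -13 → (-5,-13,1)
replace slot 1: 2·((-13)+1) − (-5) = -19 → (-19,-13,1)

-19,-13,1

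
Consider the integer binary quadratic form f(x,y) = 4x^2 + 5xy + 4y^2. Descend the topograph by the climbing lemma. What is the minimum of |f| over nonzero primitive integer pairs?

translate: b→-3 (≡5 mod 8), so (4,5,4)→(4,-3,3)
flip: (4,-3,3)→(3,3,4)
reduced (well bottom): (3,3,4) with a≤c, −a<b≤a
well minimum = a = 3

3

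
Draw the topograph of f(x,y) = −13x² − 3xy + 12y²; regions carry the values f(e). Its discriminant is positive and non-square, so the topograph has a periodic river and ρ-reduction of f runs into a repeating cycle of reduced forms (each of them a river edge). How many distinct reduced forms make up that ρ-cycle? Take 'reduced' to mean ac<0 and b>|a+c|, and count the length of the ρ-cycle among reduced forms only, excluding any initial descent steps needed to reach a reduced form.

D = 633, ⌊√D⌋ = 25
descent: ρ → (12,3,-13)  [lands on river]
river: ρ → (-13,23,2)
river: ρ → (2,25,-1)
river: ρ → (-1,25,2)
river: ρ → (2,23,-13)
river: ρ → (-13,3,12)
river: ρ → (12,21,-4)
river: ρ → (-4,19,17)
river: ρ → (17,15,-6)
river: ρ → (-6,21,8)
river: ρ → (8,11,-16)
river: ρ → (-16,21,3)
river: ρ → (3,21,-16)
river: ρ → (-16,11,8)
river: ρ → (8,21,-6)
river: ρ → (-6,15,17)
river: ρ → (17,19,-4)
river: ρ → (-4,21,12)
ρ-cycle length = 18 (tail of 1 descent step not counted)

18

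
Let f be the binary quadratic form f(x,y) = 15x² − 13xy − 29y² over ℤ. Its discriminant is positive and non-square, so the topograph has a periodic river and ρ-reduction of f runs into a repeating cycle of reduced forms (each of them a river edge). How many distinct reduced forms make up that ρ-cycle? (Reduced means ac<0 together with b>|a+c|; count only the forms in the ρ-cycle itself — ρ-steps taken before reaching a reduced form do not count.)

D = 1909, ⌊√D⌋ = 43
descent: ρ → (-29,13,15)
descent: ρ → (15,17,-27)  [lands on river]
river: ρ → (-27,37,5)
river: ρ → (5,43,-3)
river: ρ → (-3,41,19)
river: ρ → (19,35,-9)
river: ρ → (-9,37,15)
river: ρ → (15,23,-23)
river: ρ → (-23,23,15)
river: ρ → (15,37,-9)
river: ρ → (-9,35,19)
river: ρ → (19,41,-3)
river: ρ → (-3,43,5)
river: ρ → (5,37,-27)
river: ρ → (-27,17,15)
river: ρ → (15,43,-1)
river: ρ → (-1,43,15)
ρ-cycle length = 16 (tail of 2 descent steps not counted)

16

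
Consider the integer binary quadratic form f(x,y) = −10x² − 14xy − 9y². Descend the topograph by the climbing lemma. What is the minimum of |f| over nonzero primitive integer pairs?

translate: b→-6 (≡14 mod 20), so (10,14,9)→(10,-6,5)
flip: (10,-6,5)→(5,6,10)
translate: b→-4 (≡6 mod 10), so (5,6,10)→(5,-4,9)
reduced (well bottom): (5,-4,9) with a≤c, −a<b≤a
well minimum |f| = |-5| = 5 (negative-definite)

5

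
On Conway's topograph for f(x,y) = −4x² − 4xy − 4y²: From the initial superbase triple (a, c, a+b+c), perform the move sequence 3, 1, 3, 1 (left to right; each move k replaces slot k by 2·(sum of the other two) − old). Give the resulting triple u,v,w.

start (-4,-4,-12) = (f(1,0),f(0,1),f(1,1))
replace slot 3: 2·((-4)+(-4)) − (-12) = -4 → (-4,-4,-4)
replace slot 1: 2·((-4)+(-4)) − (-4) = -12 → (-12,-4,-4)
replace slot 3: 2·((-12)+(-4)) − (-4) = -28 → (-12,-4,-28)
replace slot 1: 2·((-4)+(-28)) − (-12) = -52 → (-52,-4,-28)

-52,-4,-28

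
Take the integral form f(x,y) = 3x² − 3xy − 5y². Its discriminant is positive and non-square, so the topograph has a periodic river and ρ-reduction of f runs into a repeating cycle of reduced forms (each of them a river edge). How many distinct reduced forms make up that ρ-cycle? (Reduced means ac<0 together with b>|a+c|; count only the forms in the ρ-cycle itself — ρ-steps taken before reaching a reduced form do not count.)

D = 69, ⌊√D⌋ = 8
descent: ρ → (-5,3,3)  [lands on river]
river: ρ → (3,3,-5)
river: ρ → (-5,7,1)
river: ρ → (1,7,-5)
ρ-cycle length = 4 (tail of 1 descent step not counted)

4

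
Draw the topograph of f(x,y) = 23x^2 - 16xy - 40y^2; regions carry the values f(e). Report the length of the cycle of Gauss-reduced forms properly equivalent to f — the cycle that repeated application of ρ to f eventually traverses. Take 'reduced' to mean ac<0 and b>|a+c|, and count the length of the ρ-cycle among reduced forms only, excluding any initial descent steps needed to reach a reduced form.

D = 3936, ⌊√D⌋ = 62
descent: ρ → (-40,16,23)
descent: ρ → (23,30,-33)  [lands on river]
river: ρ → (-33,36,20)
river: ρ → (20,44,-25)
river: ρ → (-25,56,8)
river: ρ → (8,56,-25)
river: ρ → (-25,44,20)
river: ρ → (20,36,-33)
river: ρ → (-33,30,23)
river: ρ → (23,62,-1)
river: ρ → (-1,62,23)
ρ-cycle length = 10 (tail of 2 descent steps not counted)

10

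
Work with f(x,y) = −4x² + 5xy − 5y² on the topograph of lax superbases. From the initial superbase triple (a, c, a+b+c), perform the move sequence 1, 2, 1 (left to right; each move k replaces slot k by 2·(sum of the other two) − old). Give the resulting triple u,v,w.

start (-4,-5,-4) = (f(1,0),f(0,1),f(1,1))
replace slot 1: 2·((-5)+(-4)) − (-4) = -14 → (-14,-5,-4)
replace slot 2: 2·((-14)+(-4)) − (-5) = -31 → (-14,-31,-4)
replace slot 1: 2·((-31)+(-4)) − (-14) = -56 → (-56,-31,-4)

-56,-31,-4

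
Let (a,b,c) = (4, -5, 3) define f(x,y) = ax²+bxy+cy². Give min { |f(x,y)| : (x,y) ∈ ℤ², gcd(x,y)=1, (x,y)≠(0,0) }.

translate: b→3 (≡-5 mod 8), so (4,-5,3)→(4,3,2)
flip: (4,3,2)→(2,-3,4)
translate: b→1 (≡-3 mod 4), so (2,-3,4)→(2,1,3)
reduced (well bottom): (2,1,3) with a≤c, −a<b≤a
well minimum = a = 2

2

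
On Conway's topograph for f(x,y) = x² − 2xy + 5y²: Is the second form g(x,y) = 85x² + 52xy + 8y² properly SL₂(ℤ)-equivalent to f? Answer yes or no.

D₁ = -16, D₂ = -16
f: translate: b→0 (≡-2 mod 2), so (1,-2,5)→(1,0,4)
f: reduced (well bottom): (1,0,4) with a≤c, −a<b≤a
g: flip: (85,52,8)→(8,-52,85)
g: translate: b→-4 (≡-52 mod 16), so (8,-52,85)→(8,-4,1)
g: flip: (8,-4,1)→(1,4,8)
g: translate: b→0 (≡4 mod 2), so (1,4,8)→(1,0,4)
g: reduced (well bottom): (1,0,4) with a≤c, −a<b≤a
reduced forms (1, 0, 4) vs (1, 0, 4) ⇒ equivalent

yes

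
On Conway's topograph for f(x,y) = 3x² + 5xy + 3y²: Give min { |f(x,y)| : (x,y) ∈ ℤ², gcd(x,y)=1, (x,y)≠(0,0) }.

translate: b→-1 (≡5 mod 6), so (3,5,3)→(3,-1,1)
flip: (3,-1,1)→(1,1,3)
reduced (well bottom): (1,1,3) with a≤c, −a<b≤a
well minimum = a = 1

1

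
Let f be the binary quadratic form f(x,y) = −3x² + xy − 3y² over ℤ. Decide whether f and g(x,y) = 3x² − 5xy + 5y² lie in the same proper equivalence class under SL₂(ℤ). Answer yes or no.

D₁ = -35, D₂ = -35
f is negative-definite; reduce −f:
−f: flip: (3,-1,3)→(3,1,3)
−f: reduced (well bottom): (3,1,3) with a≤c, −a<b≤a
flip sign back: reduced form of f is (-3,-1,-3)
g: translate: b→1 (≡-5 mod 6), so (3,-5,5)→(3,1,3)
g: reduced (well bottom): (3,1,3) with a≤c, −a<b≤a
reduced forms (-3, -1, -3) vs (3, 1, 3) ⇒ inequivalent

no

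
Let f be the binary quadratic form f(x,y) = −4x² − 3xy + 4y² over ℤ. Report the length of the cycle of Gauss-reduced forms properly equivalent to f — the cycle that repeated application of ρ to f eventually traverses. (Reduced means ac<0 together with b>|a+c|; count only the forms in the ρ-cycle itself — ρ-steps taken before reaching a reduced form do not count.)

D = 73, ⌊√D⌋ = 8
descent: ρ → (4,3,-4)  [lands on river]
river: ρ → (-4,5,3)
river: ρ → (3,7,-2)
river: ρ → (-2,5,6)
river: ρ → (6,7,-1)
river: ρ → (-1,7,6)
river: ρ → (6,5,-2)
river: ρ → (-2,7,3)
river: ρ → (3,5,-4)
river: ρ → (-4,3,4)
river: ρ → (4,5,-3)
river: ρ → (-3,7,2)
river: ρ → (2,5,-6)
river: ρ → (-6,7,1)
river: ρ → (1,7,-6)
river: ρ → (-6,5,2)
river: ρ → (2,7,-3)
river: ρ → (-3,5,4)
ρ-cycle length = 18 (tail of 1 descent step not counted)

18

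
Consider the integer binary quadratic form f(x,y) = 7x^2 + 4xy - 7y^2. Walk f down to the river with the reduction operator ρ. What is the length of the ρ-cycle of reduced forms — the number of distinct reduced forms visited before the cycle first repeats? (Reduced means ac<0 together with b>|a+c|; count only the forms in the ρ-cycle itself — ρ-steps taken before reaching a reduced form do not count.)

D = 212, ⌊√D⌋ = 14
river: ρ → (-7,10,4)
river: ρ → (4,14,-1)
river: ρ → (-1,14,4)
river: ρ → (4,10,-7)
river: ρ → (-7,4,7)
river: ρ → (7,10,-4)
river: ρ → (-4,14,1)
river: ρ → (1,14,-4)
river: ρ → (-4,10,7)
river: ρ → (7,4,-7)
ρ-cycle length = 10 (tail of 0 descent steps not counted)

10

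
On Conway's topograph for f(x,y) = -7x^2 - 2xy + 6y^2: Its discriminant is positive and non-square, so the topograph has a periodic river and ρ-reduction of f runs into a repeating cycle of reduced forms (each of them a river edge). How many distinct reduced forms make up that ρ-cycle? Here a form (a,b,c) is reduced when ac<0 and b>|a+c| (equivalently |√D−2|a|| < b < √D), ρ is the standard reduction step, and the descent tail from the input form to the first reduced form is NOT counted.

D = 172, ⌊√D⌋ = 13
descent: ρ → (6,2,-7)  [lands on river]
river: ρ → (-7,12,1)
river: ρ → (1,12,-7)
river: ρ → (-7,2,6)
river: ρ → (6,10,-3)
river: ρ → (-3,8,9)
river: ρ → (9,10,-2)
river: ρ → (-2,10,9)
river: ρ → (9,8,-3)
river: ρ → (-3,10,6)
ρ-cycle length = 10 (tail of 1 descent step not counted)

10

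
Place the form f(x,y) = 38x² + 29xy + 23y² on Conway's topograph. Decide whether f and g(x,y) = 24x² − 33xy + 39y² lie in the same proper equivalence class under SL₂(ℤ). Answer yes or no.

D₁ = -2655, D₂ = -2655
f: flip: (38,29,23)→(23,-29,38)
f: translate: b→17 (≡-29 mod 46), so (23,-29,38)→(23,17,32)
f: reduced (well bottom): (23,17,32) with a≤c, −a<b≤a
g: translate: b→15 (≡-33 mod 48), so (24,-33,39)→(24,15,30)
g: reduced (well bottom): (24,15,30) with a≤c, −a<b≤a
reduced forms (23, 17, 32) vs (24, 15, 30) ⇒ inequivalent

no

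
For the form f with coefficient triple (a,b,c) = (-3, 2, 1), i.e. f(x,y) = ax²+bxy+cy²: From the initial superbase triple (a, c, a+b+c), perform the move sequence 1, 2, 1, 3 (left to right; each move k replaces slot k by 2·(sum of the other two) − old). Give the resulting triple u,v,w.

start (-3,1,0) = (f(1,0),f(0,1),f(1,1))
replace slot 1: 2·(1+0) − (-3) = 5 → (5,1,0)
replace slot 2: 2·(5+0) − 1 = 9 → (5,9,0)
replace slot 1: 2·(9+0) − 5 = 13 → (13,9,0)
replace slot 3: 2·(13+9) − 0 = 44 → (13,9,44)

13,9,44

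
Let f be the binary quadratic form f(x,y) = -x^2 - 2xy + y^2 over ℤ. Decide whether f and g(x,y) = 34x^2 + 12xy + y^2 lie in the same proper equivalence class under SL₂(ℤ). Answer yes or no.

D₁ = 8, D₂ = 8
river cycle of f (length 2): (1, 2, -1), (-1, 2, 1)
river cycle of g (length 2): (1, 2, -1), (-1, 2, 1)
cycles coincide ⇒ equivalent

yes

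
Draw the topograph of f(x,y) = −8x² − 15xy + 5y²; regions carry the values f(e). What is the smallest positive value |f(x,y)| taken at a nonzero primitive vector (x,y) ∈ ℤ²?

descent: ρ → (5,15,-8)  [lands on river]
river: ρ → (-8,17,3)
river: ρ → (3,19,-2)
river: ρ → (-2,17,12)
river: ρ → (12,7,-7)
river: ρ → (-7,7,12)
river: ρ → (12,17,-2)
river: ρ → (-2,19,3)
river: ρ → (3,17,-8)
river: ρ → (-8,15,5)
closes: descent 1, river 10
min |a| on river = 2

2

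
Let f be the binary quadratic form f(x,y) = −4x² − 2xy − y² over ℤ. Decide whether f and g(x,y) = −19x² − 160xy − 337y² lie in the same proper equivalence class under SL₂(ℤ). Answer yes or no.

D₁ = -12, D₂ = -12
f is negative-definite; reduce −f:
−f: flip: (4,2,1)→(1,-2,4)
−f: translate: b→0 (≡-2 mod 2), so (1,-2,4)→(1,0,3)
−f: reduced (well bottom): (1,0,3) with a≤c, −a<b≤a
flip sign back: reduced form of f is (-1,0,-3)
g is negative-definite; reduce −g:
−g: translate: b→8 (≡160 mod 38), so (19,160,337)→(19,8,1)
−g: flip: (19,8,1)→(1,-8,19)
−g: translate: b→0 (≡-8 mod 2), so (1,-8,19)→(1,0,3)
−g: reduced (well bottom): (1,0,3) with a≤c, −a<b≤a
flip sign back: reduced form of g is (-1,0,-3)
reduced forms (-1, 0, -3) vs (-1, 0, -3) ⇒ equivalent

yes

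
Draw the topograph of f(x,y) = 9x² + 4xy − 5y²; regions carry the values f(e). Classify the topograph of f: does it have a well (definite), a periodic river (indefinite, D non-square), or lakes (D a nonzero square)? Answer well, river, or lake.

D = b²−4ac = 4² − 4·9·(-5) = 196
D = 14² is a perfect square ⇒ form factors over ℤ ⇒ lakes

lake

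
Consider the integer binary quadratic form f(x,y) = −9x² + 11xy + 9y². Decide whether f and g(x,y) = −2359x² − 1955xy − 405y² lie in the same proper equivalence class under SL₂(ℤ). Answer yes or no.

D₁ = 445, D₂ = 445
river cycle of f (length 10): (9, 7, -11), (-11, 15, 5), (5, 15, -11), (-11, 7, 9), (9, 11, -9), (-9, 7, 11), (11, 15, -5), (-5, 15, 11), (11, 7, -9), (-9, 11, 9)
river cycle of g (length 10): (-11, 15, 5), (5, 15, -11), (-11, 7, 9), (9, 11, -9), (-9, 7, 11), (11, 15, -5), (-5, 15, 11), (11, 7, -9), (-9, 11, 9), (9, 7, -11)
cycles coincide ⇒ equivalent

yes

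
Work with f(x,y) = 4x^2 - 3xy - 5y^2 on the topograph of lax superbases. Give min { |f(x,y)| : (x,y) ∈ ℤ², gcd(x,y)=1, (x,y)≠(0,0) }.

descent: ρ → (-5,3,4)  [lands on river]
river: ρ → (4,5,-4)
river: ρ → (-4,3,5)
river: ρ → (5,7,-2)
river: ρ → (-2,9,1)
river: ρ → (1,9,-2)
river: ρ → (-2,7,5)
river: ρ → (5,3,-4)
river: ρ → (-4,5,4)
river: ρ → (4,3,-5)
river: ρ → (-5,7,2)
river: ρ → (2,9,-1)
river: ρ → (-1,9,2)
river: ρ → (2,7,-5)
closes: descent 1, river 14
min |a| on river = 1

1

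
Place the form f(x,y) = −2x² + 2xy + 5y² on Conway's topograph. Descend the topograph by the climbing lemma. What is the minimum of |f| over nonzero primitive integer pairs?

descent: ρ → (5,-2,-2)
descent: ρ → (-2,6,1)  [lands on river]
river: ρ → (1,6,-2)
closes: descent 2, river 2
min |a| on river = 1

1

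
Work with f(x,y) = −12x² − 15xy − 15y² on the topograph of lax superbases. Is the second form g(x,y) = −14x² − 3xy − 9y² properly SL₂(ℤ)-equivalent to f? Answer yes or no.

D₁ = -495, D₂ = -495
f is negative-definite; reduce −f:
−f: translate: b→-9 (≡15 mod 24), so (12,15,15)→(12,-9,12)
−f: flip: (12,-9,12)→(12,9,12)
−f: reduced (well bottom): (12,9,12) with a≤c, −a<b≤a
flip sign back: reduced form of f is (-12,-9,-12)
g is negative-definite; reduce −g:
−g: flip: (14,3,9)→(9,-3,14)
−g: reduced (well bottom): (9,-3,14) with a≤c, −a<b≤a
flip sign back: reduced form of g is (-9,3,-14)
reduced forms (-12, -9, -12) vs (-9, 3, -14) ⇒ inequivalent

no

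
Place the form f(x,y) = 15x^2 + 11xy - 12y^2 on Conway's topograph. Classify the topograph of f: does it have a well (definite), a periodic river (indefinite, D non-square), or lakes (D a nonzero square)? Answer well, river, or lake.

D = b²−4ac = 11² − 4·15·(-12) = 841
D = 29² is a perfect square ⇒ form factors over ℤ ⇒ lakes

lake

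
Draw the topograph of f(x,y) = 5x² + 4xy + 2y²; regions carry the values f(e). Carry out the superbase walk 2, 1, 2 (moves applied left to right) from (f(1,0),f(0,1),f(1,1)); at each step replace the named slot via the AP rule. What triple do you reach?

start (5,2,11) = (f(1,0),f(0,1),f(1,1))
replace slot 2: 2·(5+11) − 2 = 30 → (5,30,11)
replace slot 1: 2·(30+11) − 5 = 77 → (77,30,11)
replace slot 2: 2·(77+11) − 30 = 146 → (77,146,11)

77,146,11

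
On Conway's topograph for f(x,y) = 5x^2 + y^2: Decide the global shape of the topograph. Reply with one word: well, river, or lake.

D = b²−4ac = 0² − 4·5·1 = -20
D < 0 ⇒ definite ⇒ every region one sign ⇒ single well

well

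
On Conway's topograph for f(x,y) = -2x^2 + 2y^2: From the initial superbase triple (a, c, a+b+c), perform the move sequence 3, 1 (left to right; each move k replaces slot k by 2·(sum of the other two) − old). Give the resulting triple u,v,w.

start (-2,2,0) = (f(1,0),f(0,1),f(1,1))
replace slot 3: 2·((-2)+2) − 0 = 0 → (-2,2,0)
replace slot 1: 2·(2+0) − (-2) = 6 → (6,2,0)

6,2,0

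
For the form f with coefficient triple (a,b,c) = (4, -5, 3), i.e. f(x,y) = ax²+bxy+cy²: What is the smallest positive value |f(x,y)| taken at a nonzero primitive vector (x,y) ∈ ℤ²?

translate: b→3 (≡-5 mod 8), so (4,-5,3)→(4,3,2)
flip: (4,3,2)→(2,-3,4)
translate: b→1 (≡-3 mod 4), so (2,-3,4)→(2,1,3)
reduced (well bottom): (2,1,3) with a≤c, −a<b≤a
well minimum = a = 2

2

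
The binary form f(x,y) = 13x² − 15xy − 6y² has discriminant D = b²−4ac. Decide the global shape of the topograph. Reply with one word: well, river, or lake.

D = b²−4ac = (-15)² − 4·13·(-6) = 537
D > 0 non-square ⇒ indefinite ⇒ periodic river

river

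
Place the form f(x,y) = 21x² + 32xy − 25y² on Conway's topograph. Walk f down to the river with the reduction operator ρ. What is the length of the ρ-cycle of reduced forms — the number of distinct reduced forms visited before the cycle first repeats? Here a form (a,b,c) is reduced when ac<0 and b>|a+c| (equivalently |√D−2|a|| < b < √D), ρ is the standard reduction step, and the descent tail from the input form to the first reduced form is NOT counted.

D = 3124, ⌊√D⌋ = 55
river: ρ → (-25,18,28)
river: ρ → (28,38,-15)
river: ρ → (-15,52,7)
river: ρ → (7,46,-36)
river: ρ → (-36,26,17)
river: ρ → (17,42,-20)
river: ρ → (-20,38,21)
river: ρ → (21,46,-12)
river: ρ → (-12,50,13)
river: ρ → (13,54,-4)
river: ρ → (-4,50,39)
river: ρ → (39,28,-15)
river: ρ → (-15,32,35)
river: ρ → (35,38,-12)
river: ρ → (-12,34,41)
river: ρ → (41,48,-5)
river: ρ → (-5,52,21)
river: ρ → (21,32,-25)
ρ-cycle length = 18 (tail of 0 descent steps not counted)

18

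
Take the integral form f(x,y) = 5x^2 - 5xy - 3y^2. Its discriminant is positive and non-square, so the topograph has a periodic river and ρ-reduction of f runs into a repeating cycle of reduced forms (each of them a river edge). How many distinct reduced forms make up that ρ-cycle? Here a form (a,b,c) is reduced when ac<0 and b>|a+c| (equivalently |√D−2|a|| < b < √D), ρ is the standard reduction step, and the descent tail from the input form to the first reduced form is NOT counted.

D = 85, ⌊√D⌋ = 9
descent: ρ → (-3,5,5)  [lands on river]
river: ρ → (5,5,-3)
river: ρ → (-3,7,3)
river: ρ → (3,5,-5)
river: ρ → (-5,5,3)
river: ρ → (3,7,-3)
ρ-cycle length = 6 (tail of 1 descent step not counted)

6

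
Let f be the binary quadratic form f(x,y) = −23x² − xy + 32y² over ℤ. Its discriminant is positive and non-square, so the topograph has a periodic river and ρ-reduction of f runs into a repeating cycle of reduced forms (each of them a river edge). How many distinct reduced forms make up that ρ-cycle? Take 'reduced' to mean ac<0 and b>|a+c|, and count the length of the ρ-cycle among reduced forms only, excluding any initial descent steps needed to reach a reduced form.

D = 2945, ⌊√D⌋ = 54
descent: ρ → (32,1,-23)
descent: ρ → (-23,45,10)  [lands on river]
river: ρ → (10,35,-43)
river: ρ → (-43,51,2)
river: ρ → (2,53,-17)
river: ρ → (-17,49,8)
river: ρ → (8,47,-23)
ρ-cycle length = 6 (tail of 2 descent steps not counted)

6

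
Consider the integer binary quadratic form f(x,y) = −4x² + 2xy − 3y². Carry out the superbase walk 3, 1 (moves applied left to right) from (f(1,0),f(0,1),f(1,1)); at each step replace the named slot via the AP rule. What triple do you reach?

start (-4,-3,-5) = (f(1,0),f(0,1),f(1,1))
replace slot 3: 2·((-4)+(-3)) − (-5) = -9 → (-4,-3,-9)
replace slot 1: 2·((-3)+(-9)) − (-4) = -20 → (-20,-3,-9)

-20,-3,-9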